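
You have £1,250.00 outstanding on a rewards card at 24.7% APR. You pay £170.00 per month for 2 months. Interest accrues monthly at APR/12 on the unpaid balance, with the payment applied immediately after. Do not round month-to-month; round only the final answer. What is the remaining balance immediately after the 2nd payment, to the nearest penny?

Monthly rate r = 24.7%/12 = 2.05833% = 0.0205833.
Each month: B ← B·(1+r) − £170.00.
Month 1: interest £25.73; balance after payment £1,105.73.
Month 2: interest £22.76; balance after payment £958.49.

£958.49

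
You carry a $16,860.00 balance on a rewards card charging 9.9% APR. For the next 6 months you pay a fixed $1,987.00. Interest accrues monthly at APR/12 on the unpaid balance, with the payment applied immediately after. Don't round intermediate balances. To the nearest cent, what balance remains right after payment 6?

$5,541.36

Monthly rate r = 9.9%/12 = 0.825% = 0.00825.
Each month: B ← B·(1+r) − $1,987.00.
Month 1: interest $139.09; balance after payment $15,012.10.
Month 2: interest $123.85; balance after payment $13,148.94.
Month 3: interest $108.48; balance after payment $11,270.42.
Month 4: interest $92.98; balance after payment $9,376.40.
Month 5: interest $77.36; balance after payment $7,466.76.
Month 6: interest $61.60; balance after payment $5,541.36.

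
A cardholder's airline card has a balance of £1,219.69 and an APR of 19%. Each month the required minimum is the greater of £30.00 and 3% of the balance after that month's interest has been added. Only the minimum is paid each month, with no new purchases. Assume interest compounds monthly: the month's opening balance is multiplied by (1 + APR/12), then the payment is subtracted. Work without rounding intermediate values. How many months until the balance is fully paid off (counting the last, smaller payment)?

62 months

Monthly rate r = 19%/12 = 1.58333% = 0.0158333.
While 3% of the post-interest balance exceeds £30.00, each month B ← (B·(1+r))·(1 − 0.03), i.e. B shrinks by the factor (1+r)·0.97 = 0.98536.
This holds for months 1–15. Entering month 16 the balance is £977.60; 3% of the post-interest balance is now below £30.00, so the flat £30.00 minimum applies from here.
From month 16 a fixed £30.00 at rate r clears £977.60 in 47 more payments. Total: 15 + 47 = 62 months.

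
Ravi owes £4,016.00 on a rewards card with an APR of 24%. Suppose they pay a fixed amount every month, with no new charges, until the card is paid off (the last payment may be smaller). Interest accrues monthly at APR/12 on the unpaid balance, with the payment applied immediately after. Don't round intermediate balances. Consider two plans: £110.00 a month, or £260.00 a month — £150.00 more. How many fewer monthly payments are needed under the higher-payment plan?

48 fewer payments

Monthly rate r = 24%/12 = 2% = 0.02.
At £110.00/mo: n = ⌈−ln(1 − rB₀/P)/ln(1+r)⌉ = 67 payments (last £16.99); total interest = total paid − £4,016.00 = £3,260.99.
At £260.00/mo: 19 payments (last £172.01); total interest £836.01.
Payments saved = 67 − 19 = 48.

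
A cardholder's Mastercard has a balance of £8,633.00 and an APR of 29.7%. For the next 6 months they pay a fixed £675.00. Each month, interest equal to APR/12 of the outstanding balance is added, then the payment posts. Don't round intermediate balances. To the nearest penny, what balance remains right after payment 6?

Monthly rate r = 29.7%/12 = 2.475% = 0.02475.
Each month: B ← B·(1+r) − £675.00.
Month 1: interest £213.67; balance after payment £8,171.67.
Month 2: interest £202.25; balance after payment £7,698.92.
Month 3: interest £190.55; balance after payment £7,214.46.
Month 4: interest £178.56; balance after payment £6,718.02.
Month 5: interest £166.27; balance after payment £6,209.29.
Month 6: interest £153.68; balance after payment £5,687.97.

£5,687.97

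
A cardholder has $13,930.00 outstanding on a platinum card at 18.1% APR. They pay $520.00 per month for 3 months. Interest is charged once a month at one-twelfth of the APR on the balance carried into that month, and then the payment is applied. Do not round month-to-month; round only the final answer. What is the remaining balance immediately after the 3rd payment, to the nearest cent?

$12,986.24

Monthly rate r = 18.1%/12 = 1.50833% = 0.0150833.
Each month: B ← B·(1+r) − $520.00.
Month 1: interest $210.11; balance after payment $13,620.11.
Month 2: interest $205.44; balance after payment $13,305.55.
Month 3: interest $200.69; balance after payment $12,986.24.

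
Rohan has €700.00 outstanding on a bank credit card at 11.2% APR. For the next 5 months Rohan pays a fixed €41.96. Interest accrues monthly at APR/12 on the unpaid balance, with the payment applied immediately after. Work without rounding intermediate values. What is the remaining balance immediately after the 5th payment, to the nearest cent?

€519.53

Monthly rate r = 11.2%/12 = 0.933333% = 0.00933333.
Each month: B ← B·(1+r) − €41.96.
Month 1: interest €6.53; balance after payment €664.57.
Month 2: interest €6.20; balance after payment €628.82.
Month 3: interest €5.87; balance after payment €592.72.
Month 4: interest €5.53; balance after payment €556.30.
Month 5: interest €5.19; balance after payment €519.53.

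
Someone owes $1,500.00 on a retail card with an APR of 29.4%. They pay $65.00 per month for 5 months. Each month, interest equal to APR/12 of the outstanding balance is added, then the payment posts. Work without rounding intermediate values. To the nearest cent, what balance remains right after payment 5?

$1,351.66

Monthly rate r = 29.4%/12 = 2.45% = 0.0245.
Each month: B ← B·(1+r) − $65.00.
Month 1: interest $36.75; balance after payment $1,471.75.
Month 2: interest $36.06; balance after payment $1,442.81.
Month 3: interest $35.35; balance after payment $1,413.16.
Month 4: interest $34.62; balance after payment $1,382.78.
Month 5: interest $33.88; balance after payment $1,351.66.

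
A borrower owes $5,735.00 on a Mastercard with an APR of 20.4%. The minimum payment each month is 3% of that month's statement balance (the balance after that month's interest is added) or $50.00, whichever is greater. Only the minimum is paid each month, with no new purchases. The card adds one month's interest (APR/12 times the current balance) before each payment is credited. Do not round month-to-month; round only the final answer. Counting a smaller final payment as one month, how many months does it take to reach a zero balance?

141 months

Monthly rate r = 20.4%/12 = 1.7% = 0.017.
While 3% of the post-interest balance exceeds $50.00, each month B ← (B·(1+r))·(1 − 0.03), i.e. B shrinks by the factor (1+r)·0.97 = 0.98649.
This holds for months 1–93. Entering month 94 the balance is $1,618.65; 3% of the post-interest balance is now below $50.00, so the flat $50.00 minimum applies from here.
From month 94 a fixed $50.00 at rate r clears $1,618.65 in 48 more payments. Total: 93 + 48 = 141 months.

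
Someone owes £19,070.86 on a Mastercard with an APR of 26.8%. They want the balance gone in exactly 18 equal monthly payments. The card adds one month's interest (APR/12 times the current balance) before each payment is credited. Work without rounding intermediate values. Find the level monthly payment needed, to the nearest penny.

£1,298.31

Monthly rate r = 26.8%/12 = 2.23333% = 0.0223333.
Level-payment amortization: P = B₀·r / (1 − (1+r)^(−n)) = 19070.86·0.0223333 / (1 − 1.02233^(−18)).
Denominator 1 − (1+r)^(−18) = 0.328053622.
P = 425.916 / 0.328053622 ≈ 1298.31.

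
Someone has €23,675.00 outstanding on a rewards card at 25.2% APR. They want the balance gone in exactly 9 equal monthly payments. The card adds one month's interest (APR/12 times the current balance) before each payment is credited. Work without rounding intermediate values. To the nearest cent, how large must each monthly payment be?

Monthly rate r = 25.2%/12 = 2.1% = 0.021.
Level-payment amortization: P = B₀·r / (1 − (1+r)^(−n)) = 23675.00·0.021 / (1 − 1.021^(−9)).
Denominator 1 − (1+r)^(−9) = 0.170591807.
P = 497.175 / 0.170591807 ≈ 2914.41.

€2,914.41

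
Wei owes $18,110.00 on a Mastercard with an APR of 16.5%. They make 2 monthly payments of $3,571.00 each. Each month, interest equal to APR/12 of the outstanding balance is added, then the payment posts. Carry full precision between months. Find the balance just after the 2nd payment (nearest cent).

Monthly rate r = 16.5%/12 = 1.375% = 0.01375.
Each month: B ← B·(1+r) − $3,571.00.
Month 1: interest $249.01; balance after payment $14,788.01.
Month 2: interest $203.34; balance after payment $11,420.35.

$11,420.35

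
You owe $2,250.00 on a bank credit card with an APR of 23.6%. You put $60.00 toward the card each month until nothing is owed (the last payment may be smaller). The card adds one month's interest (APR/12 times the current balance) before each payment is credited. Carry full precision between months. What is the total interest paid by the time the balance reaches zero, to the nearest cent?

Monthly rate r = 23.6%/12 = 1.96667% = 0.0196667.
Payoff takes n = ⌈−ln(1 − rB₀/P)/ln(1+r)⌉ = ⌈68.675⌉ = 69 payments; the last is $40.64.
Total paid = 68·$60.00 + $40.64 = $4,120.64.
Total interest = total paid − principal = $4,120.64 − $2,250.00 = $1,870.64.

$1,870.64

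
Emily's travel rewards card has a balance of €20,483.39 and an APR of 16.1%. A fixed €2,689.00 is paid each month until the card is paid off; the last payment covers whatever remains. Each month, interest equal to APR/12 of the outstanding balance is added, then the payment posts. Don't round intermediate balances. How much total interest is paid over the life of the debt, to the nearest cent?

Monthly rate r = 16.1%/12 = 1.34167% = 0.0134167.
Payoff takes n = ⌈−ln(1 − rB₀/P)/ln(1+r)⌉ = ⌈8.089⌉ = 9 payments; the last is €241.46.
Total paid = 8·€2,689.00 + €241.46 = €21,753.46.
Total interest = total paid − principal = €21,753.46 − €20,483.39 = €1,270.07.

€1,270.07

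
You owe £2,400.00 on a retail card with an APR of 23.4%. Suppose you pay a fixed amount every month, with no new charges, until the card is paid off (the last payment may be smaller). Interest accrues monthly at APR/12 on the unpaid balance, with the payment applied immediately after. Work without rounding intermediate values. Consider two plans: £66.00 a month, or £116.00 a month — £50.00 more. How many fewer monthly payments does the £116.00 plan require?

Monthly rate r = 23.4%/12 = 1.95% = 0.0195.
At £66.00/mo: n = ⌈−ln(1 − rB₀/P)/ln(1+r)⌉ = 64 payments (last £61.79); total interest = total paid − £2,400.00 = £1,819.79.
At £116.00/mo: 27 payments (last £87.12); total interest £703.12.
Payments saved = 64 − 27 = 37.

37 fewer payments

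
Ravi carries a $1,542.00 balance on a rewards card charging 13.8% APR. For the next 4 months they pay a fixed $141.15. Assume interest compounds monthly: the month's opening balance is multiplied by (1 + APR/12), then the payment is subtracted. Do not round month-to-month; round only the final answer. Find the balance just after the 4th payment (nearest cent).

Monthly rate r = 13.8%/12 = 1.15% = 0.0115.
Each month: B ← B·(1+r) − $141.15.
Month 1: interest $17.73; balance after payment $1,418.58.
Month 2: interest $16.31; balance after payment $1,293.75.
Month 3: interest $14.88; balance after payment $1,167.47.
Month 4: interest $13.43; balance after payment $1,039.75.

$1,039.75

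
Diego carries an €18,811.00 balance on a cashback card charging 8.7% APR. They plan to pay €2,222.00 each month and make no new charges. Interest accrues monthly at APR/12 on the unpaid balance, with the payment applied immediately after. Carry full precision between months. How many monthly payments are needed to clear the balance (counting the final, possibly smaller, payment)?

9 payments

Monthly rate r = 8.7%/12 = 0.725% = 0.00725.
Recurrence: B ← B·(1+r) − €2,222.00.
Month 1: interest €136.38; balance after payment €16,725.38.
Month 2: interest €121.26; balance after payment €14,624.64.
Closed form: n = −ln(1 − rB₀/P)/ln(1+r) = −ln(0.93862)/ln(1.00725) ≈ 8.768, so the balance reaches zero during payment 9.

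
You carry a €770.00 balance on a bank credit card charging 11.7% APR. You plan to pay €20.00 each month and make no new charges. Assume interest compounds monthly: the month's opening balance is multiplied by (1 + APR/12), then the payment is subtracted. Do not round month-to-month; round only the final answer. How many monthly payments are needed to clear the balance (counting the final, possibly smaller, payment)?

49 payments

Monthly rate r = 11.7%/12 = 0.975% = 0.00975.
Recurrence: B ← B·(1+r) − €20.00.
Month 1: interest €7.51; balance after payment €757.51.
Month 2: interest €7.39; balance after payment €744.89.
Closed form: n = −ln(1 − rB₀/P)/ln(1+r) = −ln(0.62462)/ln(1.00975) ≈ 48.502, so the balance reaches zero during payment 49.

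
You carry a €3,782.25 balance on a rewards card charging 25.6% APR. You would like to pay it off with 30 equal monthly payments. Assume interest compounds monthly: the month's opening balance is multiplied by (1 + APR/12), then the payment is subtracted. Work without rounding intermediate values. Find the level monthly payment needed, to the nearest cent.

Monthly rate r = 25.6%/12 = 2.13333% = 0.0213333.
Level-payment amortization: P = B₀·r / (1 − (1+r)^(−n)) = 3782.25·0.0213333 / (1 − 1.02133^(−30)).
Denominator 1 − (1+r)^(−30) = 0.469146344.
P = 80.688 / 0.469146344 ≈ 171.99.

€171.99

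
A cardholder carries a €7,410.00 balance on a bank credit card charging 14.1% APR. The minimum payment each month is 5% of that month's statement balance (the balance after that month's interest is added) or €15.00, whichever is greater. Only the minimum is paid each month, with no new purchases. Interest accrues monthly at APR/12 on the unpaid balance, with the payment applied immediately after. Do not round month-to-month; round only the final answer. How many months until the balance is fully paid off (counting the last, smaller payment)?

104 months

Monthly rate r = 14.1%/12 = 1.175% = 0.01175.
While 5% of the post-interest balance exceeds €15.00, each month B ← (B·(1+r))·(1 − 0.05), i.e. B shrinks by the factor (1+r)·0.95 = 0.96116.
This holds for months 1–82. Entering month 83 the balance is €287.84; 5% of the post-interest balance is now below €15.00, so the flat €15.00 minimum applies from here.
From month 83 a fixed €15.00 at rate r clears €287.84 in 22 more payments. Total: 82 + 22 = 104 months.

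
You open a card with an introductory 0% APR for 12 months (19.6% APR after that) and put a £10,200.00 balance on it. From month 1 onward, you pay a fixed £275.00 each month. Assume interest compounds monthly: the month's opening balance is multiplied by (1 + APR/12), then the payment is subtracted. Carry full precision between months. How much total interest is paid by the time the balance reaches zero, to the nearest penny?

£2,051.29

Promo months 1–12 at r₀ = 0%/12 = 0; months 13+ at r₁ = 19.6%/12 = 0.0163333.
After month 12 (no interest yet): B = £10,200.00 − 12·£275.00 = £6,900.00.
Then at r₁ with £275.00/mo: n₂ = −ln(1 − r₁·B/P)/ln(1+r₁) ≈ 32.55 → 33 more payments.
Total paid = 44·£275.00 + £151.29 = £12,251.29; interest = £12,251.29 − £10,200.00 = £2,051.29.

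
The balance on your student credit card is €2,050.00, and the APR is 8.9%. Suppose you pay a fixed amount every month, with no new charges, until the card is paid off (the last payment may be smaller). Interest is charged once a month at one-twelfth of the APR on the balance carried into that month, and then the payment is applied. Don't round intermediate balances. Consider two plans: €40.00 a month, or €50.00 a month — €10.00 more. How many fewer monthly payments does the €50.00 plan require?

Monthly rate r = 8.9%/12 = 0.741667% = 0.00741667.
At €40.00/mo: n = ⌈−ln(1 − rB₀/P)/ln(1+r)⌉ = 65 payments (last €28.66); total interest = total paid − €2,050.00 = €538.66.
At €50.00/mo: 50 payments (last €3.05); total interest €403.05.
Payments saved = 65 − 50 = 15.

15 fewer payments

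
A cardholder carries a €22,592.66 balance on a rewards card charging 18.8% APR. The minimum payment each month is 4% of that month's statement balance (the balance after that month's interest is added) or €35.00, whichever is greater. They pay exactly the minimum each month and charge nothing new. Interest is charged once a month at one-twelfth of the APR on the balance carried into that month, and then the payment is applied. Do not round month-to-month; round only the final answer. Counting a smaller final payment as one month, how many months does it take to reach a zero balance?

161 months

Monthly rate r = 18.8%/12 = 1.56667% = 0.0156667.
While 4% of the post-interest balance exceeds €35.00, each month B ← (B·(1+r))·(1 − 0.04), i.e. B shrinks by the factor (1+r)·0.96 = 0.97504.
This holds for months 1–130. Entering month 131 the balance is €845.05; 4% of the post-interest balance is now below €35.00, so the flat €35.00 minimum applies from here.
From month 131 a fixed €35.00 at rate r clears €845.05 in 31 more payments. Total: 130 + 31 = 161 months.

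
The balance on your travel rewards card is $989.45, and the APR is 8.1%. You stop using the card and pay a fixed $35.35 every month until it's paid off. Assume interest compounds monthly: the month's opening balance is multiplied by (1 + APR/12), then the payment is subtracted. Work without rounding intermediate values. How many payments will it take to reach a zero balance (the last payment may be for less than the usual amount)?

32 months

Monthly rate r = 8.1%/12 = 0.675% = 0.00675.
Recurrence: B ← B·(1+r) − $35.35.
Month 1: interest $6.68; balance after payment $960.78.
Month 2: interest $6.49; balance after payment $931.91.
Closed form: n = −ln(1 − rB₀/P)/ln(1+r) = −ln(0.81107)/ln(1.00675) ≈ 31.128, so the balance reaches zero during payment 32.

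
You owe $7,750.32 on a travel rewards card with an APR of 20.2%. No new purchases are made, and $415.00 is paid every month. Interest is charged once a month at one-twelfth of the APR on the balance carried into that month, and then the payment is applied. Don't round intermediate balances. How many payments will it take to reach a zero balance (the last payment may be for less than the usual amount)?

23 payments

Monthly rate r = 20.2%/12 = 1.68333% = 0.0168333.
Recurrence: B ← B·(1+r) − $415.00.
Month 1: interest $130.46; balance after payment $7,465.78.
Month 2: interest $125.67; balance after payment $7,176.46.
Closed form: n = −ln(1 − rB₀/P)/ln(1+r) = −ln(0.68563)/ln(1.01683) ≈ 22.609, so the balance reaches zero during payment 23.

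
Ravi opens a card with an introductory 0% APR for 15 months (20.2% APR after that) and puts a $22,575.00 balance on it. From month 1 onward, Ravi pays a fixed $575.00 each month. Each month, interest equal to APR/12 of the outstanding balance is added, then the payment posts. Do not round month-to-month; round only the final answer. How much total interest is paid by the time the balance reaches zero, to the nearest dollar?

Promo months 1–15 at r₀ = 0%/12 = 0; months 16+ at r₁ = 20.2%/12 = 0.0168333.
After month 15 (no interest yet): B = $22,575.00 − 15·$575.00 = $13,950.00.
Then at r₁ with $575.00/mo: n₂ = −ln(1 − r₁·B/P)/ln(1+r₁) ≈ 31.44 → 32 more payments.
Total paid = 46·$575.00 + $256.77 = $26,706.77; interest = $26,706.77 − $22,575.00 = $4,131.77.

$4,132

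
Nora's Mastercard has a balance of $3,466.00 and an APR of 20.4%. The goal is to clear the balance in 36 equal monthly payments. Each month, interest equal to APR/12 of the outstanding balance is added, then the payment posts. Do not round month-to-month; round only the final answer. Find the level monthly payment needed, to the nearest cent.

$129.52

Monthly rate r = 20.4%/12 = 1.7% = 0.017.
Level-payment amortization: P = B₀·r / (1 − (1+r)^(−n)) = 3466.00·0.017 / (1 − 1.017^(−36)).
Denominator 1 − (1+r)^(−36) = 0.454938264.
P = 58.922 / 0.454938264 ≈ 129.52.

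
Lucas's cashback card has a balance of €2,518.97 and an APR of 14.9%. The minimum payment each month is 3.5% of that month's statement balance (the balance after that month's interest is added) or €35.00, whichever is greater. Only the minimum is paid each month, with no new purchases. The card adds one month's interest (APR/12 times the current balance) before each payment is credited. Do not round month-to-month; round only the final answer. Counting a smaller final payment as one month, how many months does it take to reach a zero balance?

76 months

Monthly rate r = 14.9%/12 = 1.24167% = 0.0124167.
While 3.5% of the post-interest balance exceeds €35.00, each month B ← (B·(1+r))·(1 − 0.035), i.e. B shrinks by the factor (1+r)·0.965 = 0.97698.
This holds for months 1–41. Entering month 42 the balance is €969.56; 3.5% of the post-interest balance is now below €35.00, so the flat €35.00 minimum applies from here.
From month 42 a fixed €35.00 at rate r clears €969.56 in 35 more payments. Total: 41 + 35 = 76 months.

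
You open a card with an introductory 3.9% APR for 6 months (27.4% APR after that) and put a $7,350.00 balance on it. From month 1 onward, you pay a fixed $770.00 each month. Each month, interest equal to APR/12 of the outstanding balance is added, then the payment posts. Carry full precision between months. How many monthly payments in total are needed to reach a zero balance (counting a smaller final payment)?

10 months

Promo months 1–6 at r₀ = 3.9%/12 = 0.00325; months 7+ at r₁ = 27.4%/12 = 0.0228333.
After month 6: iterate B ← B·(1+r₀) − $770.00 for 6 months → $2,836.79.
Then at r₁ with $770.00/mo: n₂ = −ln(1 − r₁·B/P)/ln(1+r₁) ≈ 3.89 → 4 more payments.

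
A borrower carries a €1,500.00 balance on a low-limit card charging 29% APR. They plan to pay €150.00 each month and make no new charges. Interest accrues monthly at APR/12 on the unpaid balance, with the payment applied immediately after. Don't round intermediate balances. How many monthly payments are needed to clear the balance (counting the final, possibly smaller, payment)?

Monthly rate r = 29%/12 = 2.41667% = 0.0241667.
Recurrence: B ← B·(1+r) − €150.00.
Month 1: interest €36.25; balance after payment €1,386.25.
Month 2: interest €33.50; balance after payment €1,269.75.
Closed form: n = −ln(1 − rB₀/P)/ln(1+r) = −ln(0.75833)/ln(1.02417) ≈ 11.585, so the balance reaches zero during payment 12.

12 months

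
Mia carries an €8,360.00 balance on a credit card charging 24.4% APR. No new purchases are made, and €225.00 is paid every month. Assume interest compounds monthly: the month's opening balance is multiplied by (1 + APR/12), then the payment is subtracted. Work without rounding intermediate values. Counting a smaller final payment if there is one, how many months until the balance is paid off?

Monthly rate r = 24.4%/12 = 2.03333% = 0.0203333.
Recurrence: B ← B·(1+r) − €225.00.
Month 1: interest €169.99; balance after payment €8,304.99.
Month 2: interest €168.87; balance after payment €8,248.85.
Closed form: n = −ln(1 − rB₀/P)/ln(1+r) = −ln(0.2445)/ln(1.02033) ≈ 69.974, so the balance reaches zero during payment 70.

70 months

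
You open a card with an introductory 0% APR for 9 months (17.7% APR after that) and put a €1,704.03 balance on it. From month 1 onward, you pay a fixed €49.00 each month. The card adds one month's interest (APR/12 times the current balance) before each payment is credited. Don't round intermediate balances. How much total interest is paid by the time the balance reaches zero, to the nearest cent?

Promo months 1–9 at r₀ = 0%/12 = 0; months 10+ at r₁ = 17.7%/12 = 0.01475.
After month 9 (no interest yet): B = €1,704.03 − 9·€49.00 = €1,263.03.
Then at r₁ with €49.00/mo: n₂ = −ln(1 − r₁·B/P)/ln(1+r₁) ≈ 32.67 → 33 more payments.
Total paid = 41·€49.00 + €32.88 = €2,041.88; interest = €2,041.88 − €1,704.03 = €337.85.

€337.85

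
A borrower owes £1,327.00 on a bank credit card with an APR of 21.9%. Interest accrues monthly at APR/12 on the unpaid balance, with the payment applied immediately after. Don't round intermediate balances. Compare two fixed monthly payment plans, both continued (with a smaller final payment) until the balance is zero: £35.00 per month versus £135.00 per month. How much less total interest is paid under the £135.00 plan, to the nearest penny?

Monthly rate r = 21.9%/12 = 1.825% = 0.01825.
At £35.00/mo: n = ⌈−ln(1 − rB₀/P)/ln(1+r)⌉ = 66 payments (last £3.69); total interest = total paid − £1,327.00 = £951.69.
At £135.00/mo: 11 payments (last £125.88); total interest £148.88.
Interest saved = £951.69 − £148.88 = £802.81.

£802.81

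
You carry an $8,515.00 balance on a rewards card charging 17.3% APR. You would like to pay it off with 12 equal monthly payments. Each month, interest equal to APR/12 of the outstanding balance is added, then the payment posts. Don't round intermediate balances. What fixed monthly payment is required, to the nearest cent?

$777.82

Monthly rate r = 17.3%/12 = 1.44167% = 0.0144167.
Level-payment amortization: P = B₀·r / (1 − (1+r)^(−n)) = 8515.00·0.0144167 / (1 − 1.01442^(−12)).
Denominator 1 − (1+r)^(−12) = 0.157822783.
P = 122.758 / 0.157822783 ≈ 777.82.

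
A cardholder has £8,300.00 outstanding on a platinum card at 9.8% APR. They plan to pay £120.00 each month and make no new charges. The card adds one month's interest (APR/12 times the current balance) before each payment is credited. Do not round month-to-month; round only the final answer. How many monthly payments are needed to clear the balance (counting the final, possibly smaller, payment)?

Monthly rate r = 9.8%/12 = 0.816667% = 0.00816667.
Recurrence: B ← B·(1+r) − £120.00.
Month 1: interest £67.78; balance after payment £8,247.78.
Month 2: interest £67.36; balance after payment £8,195.14.
Closed form: n = −ln(1 − rB₀/P)/ln(1+r) = −ln(0.43514)/ln(1.00817) ≈ 102.304, so the balance reaches zero during payment 103.

103 months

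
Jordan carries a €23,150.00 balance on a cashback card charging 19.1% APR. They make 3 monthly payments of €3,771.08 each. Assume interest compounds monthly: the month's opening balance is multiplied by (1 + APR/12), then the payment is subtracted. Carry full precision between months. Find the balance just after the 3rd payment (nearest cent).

Monthly rate r = 19.1%/12 = 1.59167% = 0.0159167.
Each month: B ← B·(1+r) − €3,771.08.
Month 1: interest €368.47; balance after payment €19,747.39.
Month 2: interest €314.31; balance after payment €16,290.62.
Month 3: interest €259.29; balance after payment €12,778.84.

€12,778.84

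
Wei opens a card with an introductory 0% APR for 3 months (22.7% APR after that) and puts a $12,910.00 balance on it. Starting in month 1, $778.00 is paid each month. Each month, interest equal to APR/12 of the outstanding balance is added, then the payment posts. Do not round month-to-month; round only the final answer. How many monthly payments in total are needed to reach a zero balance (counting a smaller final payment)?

Promo months 1–3 at r₀ = 0%/12 = 0; months 4+ at r₁ = 22.7%/12 = 0.0189167.
After month 3 (no interest yet): B = $12,910.00 − 3·$778.00 = $10,576.00.
Then at r₁ with $778.00/mo: n₂ = −ln(1 − r₁·B/P)/ln(1+r₁) ≈ 15.86 → 16 more payments.

19 payments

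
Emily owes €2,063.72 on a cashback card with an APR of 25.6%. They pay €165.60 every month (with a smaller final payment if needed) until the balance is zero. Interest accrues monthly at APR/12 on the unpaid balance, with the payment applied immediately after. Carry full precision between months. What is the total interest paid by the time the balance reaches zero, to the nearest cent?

Monthly rate r = 25.6%/12 = 2.13333% = 0.0213333.
Payoff takes n = ⌈−ln(1 − rB₀/P)/ln(1+r)⌉ = ⌈14.641⌉ = 15 payments; the last is €106.52.
Total paid = 14·€165.60 + €106.52 = €2,424.92.
Total interest = total paid − principal = €2,424.92 − €2,063.72 = €361.20.

€361.20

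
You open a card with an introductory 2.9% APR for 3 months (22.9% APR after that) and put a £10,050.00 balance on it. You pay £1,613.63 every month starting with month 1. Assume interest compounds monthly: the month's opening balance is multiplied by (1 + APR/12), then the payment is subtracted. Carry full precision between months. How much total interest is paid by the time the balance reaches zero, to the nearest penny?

£288.18

Promo months 1–3 at r₀ = 2.9%/12 = 0.00241667; months 4+ at r₁ = 22.9%/12 = 0.0190833.
After month 3: iterate B ← B·(1+r₀) − £1,613.63 for 3 months → £5,270.44.
Then at r₁ with £1,613.63/mo: n₂ = −ln(1 − r₁·B/P)/ln(1+r₁) ≈ 3.40 → 4 more payments.
Total paid = 6·£1,613.63 + £656.40 = £10,338.18; interest = £10,338.18 − £10,050.00 = £288.18.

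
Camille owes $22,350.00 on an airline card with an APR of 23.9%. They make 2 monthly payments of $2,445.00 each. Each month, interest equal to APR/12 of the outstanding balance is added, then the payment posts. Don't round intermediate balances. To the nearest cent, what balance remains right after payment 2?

Monthly rate r = 23.9%/12 = 1.99167% = 0.0199167.
Each month: B ← B·(1+r) − $2,445.00.
Month 1: interest $445.14; balance after payment $20,350.14.
Month 2: interest $405.31; balance after payment $18,310.44.

$18,310.44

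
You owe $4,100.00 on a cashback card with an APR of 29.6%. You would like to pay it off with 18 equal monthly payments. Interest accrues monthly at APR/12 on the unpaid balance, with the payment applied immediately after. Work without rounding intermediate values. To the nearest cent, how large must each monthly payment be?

Monthly rate r = 29.6%/12 = 2.46667% = 0.0246667.
Level-payment amortization: P = B₀·r / (1 − (1+r)^(−n)) = 4100.00·0.0246667 / (1 − 1.02467^(−18)).
Denominator 1 − (1+r)^(−18) = 0.355069304.
P = 101.133 / 0.355069304 ≈ 284.83.

$284.83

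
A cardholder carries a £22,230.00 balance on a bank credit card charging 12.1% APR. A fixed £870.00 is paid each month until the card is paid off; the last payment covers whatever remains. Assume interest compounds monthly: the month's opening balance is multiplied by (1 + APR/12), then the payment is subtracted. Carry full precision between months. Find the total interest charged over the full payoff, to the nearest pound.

Monthly rate r = 12.1%/12 = 1.00833% = 0.0100833.
Payoff takes n = ⌈−ln(1 − rB₀/P)/ln(1+r)⌉ = ⌈29.695⌉ = 30 payments; the last is £605.99.
Total paid = 29·£870.00 + £605.99 = £25,835.99.
Total interest = total paid − principal = £25,835.99 − £22,230.00 = £3,605.99.

£3,606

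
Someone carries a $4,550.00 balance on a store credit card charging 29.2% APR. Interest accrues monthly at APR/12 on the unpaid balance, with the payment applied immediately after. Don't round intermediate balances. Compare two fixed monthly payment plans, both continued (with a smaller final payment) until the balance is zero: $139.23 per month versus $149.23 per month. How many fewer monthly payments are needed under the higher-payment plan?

9 fewer payments

Monthly rate r = 29.2%/12 = 2.43333% = 0.0243333.
At $139.23/mo: n = ⌈−ln(1 − rB₀/P)/ln(1+r)⌉ = 66 payments (last $133.41); total interest = total paid − $4,550.00 = $4,633.36.
At $149.23/mo: 57 payments (last $50.88); total interest $3,857.76.
Payments saved = 66 − 57 = 9.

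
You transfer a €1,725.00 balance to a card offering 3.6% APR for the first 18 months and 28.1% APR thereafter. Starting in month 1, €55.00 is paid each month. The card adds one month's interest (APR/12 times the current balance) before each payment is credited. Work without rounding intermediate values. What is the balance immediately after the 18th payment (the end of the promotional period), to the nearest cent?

€804.91

Promo months 1–18 at r₀ = 3.6%/12 = 0.003; months 19+ at r₁ = 28.1%/12 = 0.0234167.
After month 18: iterate B ← B·(1+r₀) − €55.00 for 18 months → €804.91.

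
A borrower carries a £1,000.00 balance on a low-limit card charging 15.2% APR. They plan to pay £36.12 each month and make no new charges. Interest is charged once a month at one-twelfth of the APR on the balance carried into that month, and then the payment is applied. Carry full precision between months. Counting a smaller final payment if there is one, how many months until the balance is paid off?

Monthly rate r = 15.2%/12 = 1.26667% = 0.0126667.
Recurrence: B ← B·(1+r) − £36.12.
Month 1: interest £12.67; balance after payment £976.55.
Month 2: interest £12.37; balance after payment £952.80.
Closed form: n = −ln(1 − rB₀/P)/ln(1+r) = −ln(0.64932)/ln(1.01267) ≈ 34.308, so the balance reaches zero during payment 35.

35 payments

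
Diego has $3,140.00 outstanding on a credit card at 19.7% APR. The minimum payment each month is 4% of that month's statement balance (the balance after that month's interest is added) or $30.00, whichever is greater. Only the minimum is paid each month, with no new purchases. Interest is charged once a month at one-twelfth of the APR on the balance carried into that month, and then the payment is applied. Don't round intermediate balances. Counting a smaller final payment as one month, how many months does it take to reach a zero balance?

Monthly rate r = 19.7%/12 = 1.64167% = 0.0164167.
While 4% of the post-interest balance exceeds $30.00, each month B ← (B·(1+r))·(1 − 0.04), i.e. B shrinks by the factor (1+r)·0.96 = 0.97576.
This holds for months 1–60. Entering month 61 the balance is $720.29; 4% of the post-interest balance is now below $30.00, so the flat $30.00 minimum applies from here.
From month 61 a fixed $30.00 at rate r clears $720.29 in 31 more payments. Total: 60 + 31 = 91 months.

91 months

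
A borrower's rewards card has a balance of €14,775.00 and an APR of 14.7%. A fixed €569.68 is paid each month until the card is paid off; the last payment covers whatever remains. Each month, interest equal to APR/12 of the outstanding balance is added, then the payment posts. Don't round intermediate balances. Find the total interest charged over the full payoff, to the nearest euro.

Monthly rate r = 14.7%/12 = 1.225% = 0.01225.
Payoff takes n = ⌈−ln(1 − rB₀/P)/ln(1+r)⌉ = ⌈31.399⌉ = 32 payments; the last is €228.20.
Total paid = 31·€569.68 + €228.20 = €17,888.28.
Total interest = total paid − principal = €17,888.28 − €14,775.00 = €3,113.28.

€3,113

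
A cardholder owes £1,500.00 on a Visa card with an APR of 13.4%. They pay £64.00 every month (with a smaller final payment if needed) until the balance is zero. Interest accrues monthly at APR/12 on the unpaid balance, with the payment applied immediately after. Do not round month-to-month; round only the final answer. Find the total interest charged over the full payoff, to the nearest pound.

£249

Monthly rate r = 13.4%/12 = 1.11667% = 0.0111667.
Payoff takes n = ⌈−ln(1 − rB₀/P)/ln(1+r)⌉ = ⌈27.324⌉ = 28 payments; the last is £20.83.
Total paid = 27·£64.00 + £20.83 = £1,748.83.
Total interest = total paid − principal = £1,748.83 − £1,500.00 = £248.83.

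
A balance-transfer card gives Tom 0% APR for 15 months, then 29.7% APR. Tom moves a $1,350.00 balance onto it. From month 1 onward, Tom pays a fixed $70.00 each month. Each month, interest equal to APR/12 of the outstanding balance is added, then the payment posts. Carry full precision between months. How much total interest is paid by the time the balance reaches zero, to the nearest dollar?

$21

Promo months 1–15 at r₀ = 0%/12 = 0; months 16+ at r₁ = 29.7%/12 = 0.02475.
After month 15 (no interest yet): B = $1,350.00 − 15·$70.00 = $300.00.
Then at r₁ with $70.00/mo: n₂ = −ln(1 − r₁·B/P)/ln(1+r₁) ≈ 4.59 → 5 more payments.
Total paid = 19·$70.00 + $41.25 = $1,371.25; interest = $1,371.25 − $1,350.00 = $21.25.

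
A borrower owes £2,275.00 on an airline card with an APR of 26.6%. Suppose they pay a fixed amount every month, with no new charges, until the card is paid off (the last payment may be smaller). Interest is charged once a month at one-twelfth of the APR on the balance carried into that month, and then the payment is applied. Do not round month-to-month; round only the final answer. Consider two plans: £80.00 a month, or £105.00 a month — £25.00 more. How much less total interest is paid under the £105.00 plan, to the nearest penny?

Monthly rate r = 26.6%/12 = 2.21667% = 0.0221667.
At £80.00/mo: n = ⌈−ln(1 − rB₀/P)/ln(1+r)⌉ = 46 payments (last £31.71); total interest = total paid − £2,275.00 = £1,356.71.
At £105.00/mo: 30 payments (last £89.46); total interest £859.46.
Interest saved = £1,356.71 − £859.46 = £497.25.

£497.25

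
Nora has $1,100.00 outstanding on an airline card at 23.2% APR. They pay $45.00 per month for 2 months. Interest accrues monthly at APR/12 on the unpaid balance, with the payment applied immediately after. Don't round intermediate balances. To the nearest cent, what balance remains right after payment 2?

$1,052.07

Monthly rate r = 23.2%/12 = 1.93333% = 0.0193333.
Each month: B ← B·(1+r) − $45.00.
Month 1: interest $21.27; balance after payment $1,076.27.
Month 2: interest $20.81; balance after payment $1,052.07.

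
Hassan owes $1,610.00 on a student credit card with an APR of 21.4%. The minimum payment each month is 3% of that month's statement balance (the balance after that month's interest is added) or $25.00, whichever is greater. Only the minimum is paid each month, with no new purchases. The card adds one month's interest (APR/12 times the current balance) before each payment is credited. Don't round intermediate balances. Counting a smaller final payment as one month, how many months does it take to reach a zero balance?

Monthly rate r = 21.4%/12 = 1.78333% = 0.0178333.
While 3% of the post-interest balance exceeds $25.00, each month B ← (B·(1+r))·(1 − 0.03), i.e. B shrinks by the factor (1+r)·0.97 = 0.9873.
This holds for months 1–53. Entering month 54 the balance is $817.69; 3% of the post-interest balance is now below $25.00, so the flat $25.00 minimum applies from here.
From month 54 a fixed $25.00 at rate r clears $817.69 in 50 more payments. Total: 53 + 50 = 103 months.

103 months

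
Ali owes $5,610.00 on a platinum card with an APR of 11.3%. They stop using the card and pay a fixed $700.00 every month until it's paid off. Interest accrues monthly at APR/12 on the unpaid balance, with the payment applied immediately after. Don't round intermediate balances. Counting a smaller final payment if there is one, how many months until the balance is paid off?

9 months

Monthly rate r = 11.3%/12 = 0.941667% = 0.00941667.
Recurrence: B ← B·(1+r) − $700.00.
Month 1: interest $52.83; balance after payment $4,962.83.
Month 2: interest $46.73; balance after payment $4,309.56.
Closed form: n = −ln(1 − rB₀/P)/ln(1+r) = −ln(0.92453)/ln(1.00942) ≈ 8.372, so the balance reaches zero during payment 9.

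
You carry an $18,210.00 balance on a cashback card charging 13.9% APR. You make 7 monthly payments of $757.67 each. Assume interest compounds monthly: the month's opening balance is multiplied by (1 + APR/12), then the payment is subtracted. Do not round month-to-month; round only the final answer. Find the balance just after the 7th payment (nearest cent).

Monthly rate r = 13.9%/12 = 1.15833% = 0.0115833.
Each month: B ← B·(1+r) − $757.67.
Month 1: interest $210.93; balance after payment $17,663.26.
Month 2: interest $204.60; balance after payment $17,110.19.
Month 3: interest $198.19; balance after payment $16,550.72.
Month 4: interest $191.71; balance after payment $15,984.76.
Month 5: interest $185.16; balance after payment $15,412.24.
Month 6: interest $178.53; balance after payment $14,833.10.
Month 7: interest $171.82; balance after payment $14,247.25.

$14,247.25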